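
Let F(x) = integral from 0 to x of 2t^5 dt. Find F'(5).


By the Fundamental Theorem of Calculus (Part 1):
If F(x) = integral from 0 to x of f(t) dt, then F'(x) = f(x)
Here f(t) = 2t^5
So F'(x) = 2x^5
Evaluate at x = 5:
F'(5) = 2 * 5^5
= 2 * 3125
= 6250

6250


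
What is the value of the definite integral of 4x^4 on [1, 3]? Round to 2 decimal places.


Find the antiderivative of 4x^4:
F(x) = 4/5 * x^5
Apply the Fundamental Theorem of Calculus:
F(3) - F(1)
= 4/5 * 3^5 - 4/5 * 1^5
= 4/5 * (243 - 1)
= 4/5 * 242
= 968/5 = 193.60

193.60


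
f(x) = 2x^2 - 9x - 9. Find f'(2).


Differentiate term by term using power and sum rules:
f(x) = 2x^2 - 9x - 9
f'(x) = 4x - 9
Substitute x = 2:
f'(2) = 4 * 2 - 9
= 8 - 9
= -1

-1


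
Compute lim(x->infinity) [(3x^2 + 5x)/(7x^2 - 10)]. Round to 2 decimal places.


For limits at infinity with equal-degree polynomials,
we compare leading coefficients.
Numerator leading term: 3x^2
Denominator leading term: 7x^2
Divide both by x^2:
lim = (3 + 5/x) / (7 - 10/x^2)
As x -> infinity, the 1/x and 1/x^2 terms vanish:
= 3/7 ≈ 0.43

0.43


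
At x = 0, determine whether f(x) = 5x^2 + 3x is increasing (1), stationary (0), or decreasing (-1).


Compute f'(x) to determine behavior:
f'(x) = 10x + 3
f'(0) = 10 * 0 + 3
= 0 + 3
= 3
Since f'(0) > 0, the function is increasing (1)

1


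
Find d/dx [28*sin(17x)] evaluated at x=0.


Apply the chain rule to differentiate 28*sin(17x):
d/dx [28*sin(17x)]
= 28 * cos(17x) * d/dx(17x)
= 28 * 17 * cos(17x)
= 476 * cos(17x)
Evaluate at x = 0:
= 476 * cos(0)
= 476 * 1
= 476

476


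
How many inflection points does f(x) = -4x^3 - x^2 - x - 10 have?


Inflection points occur where f''(x) = 0 and concavity changes.
f(x) = -4x^3 - x^2 - x - 10
f'(x) = -12x^2 - 2x - 1
f''(x) = -24x - 2
Set f''(x) = 0:
-24x - 2 = 0
x = 2 / (-24) = -1/12
Since f''(x) is linear (degree 1), it changes sign at this point.
Therefore there is exactly 1 inflection point.

1


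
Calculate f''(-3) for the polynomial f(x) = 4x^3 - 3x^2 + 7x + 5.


First derivative:
f'(x) = 12x^2 - 6x + 7
Second derivative:
f''(x) = 24x - 6
Substitute x = -3:
f''(-3) = 24 * (-3) - 6
= -72 - 6
= -78

-78


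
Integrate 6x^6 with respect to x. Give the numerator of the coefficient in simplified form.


Apply the power rule for integration:
integral of ax^n dx = a/(n+1) * x^(n+1) + C
integral of 6x^6 dx
= 6/7 * x^7 + C
The coefficient in lowest terms is 6/7, and its numerator is 6

6


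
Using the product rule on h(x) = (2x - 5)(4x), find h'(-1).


Let u(x) = 2x - 5 and v(x) = 4x
u'(x) = 2
v'(x) = 4
Product rule: h'(x) = u'(x)*v(x) + u(x)*v'(x)
= 2 * (4x) + (2x - 5) * 4
At x = -1:
u(-1) = 2 * (-1) - 5 = -7
v(-1) = 4 * (-1) + 0 = -4
h'(-1) = 2 * (-4) + (-7) * 4
= -8 - 28
= -36

-36


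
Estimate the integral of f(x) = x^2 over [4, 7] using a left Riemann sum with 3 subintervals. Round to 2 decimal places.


Left Riemann sum uses left endpoints of each subinterval.
Interval: [4, 7], n = 3
dx = (7 - 4) / 3 = 1
Left endpoints: [4, 5, 6]
f values: [16, 25, 36]
Sum = dx * (sum of f values)
= 1 * 77
= 77 = 77.00

77.00


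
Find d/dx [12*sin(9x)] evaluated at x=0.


Apply the chain rule to differentiate 12*sin(9x):
d/dx [12*sin(9x)]
= 12 * cos(9x) * d/dx(9x)
= 12 * 9 * cos(9x)
= 108 * cos(9x)
Evaluate at x = 0:
= 108 * cos(0)
= 108 * 1
= 108

108


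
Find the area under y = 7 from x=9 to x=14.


The area under a constant function y = 7 is a rectangle.
Width = 14 - 9 = 5
Height = 7
Area = width * height
= 5 * 7
= 35

35


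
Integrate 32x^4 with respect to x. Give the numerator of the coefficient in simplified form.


Apply the power rule for integration:
integral of ax^n dx = a/(n+1) * x^(n+1) + C
integral of 32x^4 dx
= 32/5 * x^5 + C
The coefficient in lowest terms is 32/5, and its numerator is 32

32


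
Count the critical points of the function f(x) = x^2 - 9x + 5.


Find where f'(x) = 0:
f'(x) = 2x - 9
Set f'(x) = 0:
2x - 9 = 0
x = 9 / 2 = 9/2
This is a linear equation in x, so there is exactly one solution.
Number of critical points: 1

1


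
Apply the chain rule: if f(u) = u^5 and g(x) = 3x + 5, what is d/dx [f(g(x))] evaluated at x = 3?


Using the chain rule: (f(g(x)))' = f'(g(x)) * g'(x)
First, find g(3):
g(3) = 3 * 3 + 5 = 14
Next, f'(u) = 5u^4
And g'(x) = 3
So f'(g(3)) * g'(3)
= 5 * 14^4 * 3
= 5 * 38416 * 3
= 576240

576240


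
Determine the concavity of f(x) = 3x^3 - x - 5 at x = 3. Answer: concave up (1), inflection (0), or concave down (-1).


Concavity is determined by the sign of f''(x).
f(x) = 3x^3 - x - 5
f'(x) = 9x^2 - 1
f''(x) = 18x
f''(3) = 18 * 3 + 0
= 54 + 0
= 54
Since f''(3) > 0, the function is concave up (1)

1


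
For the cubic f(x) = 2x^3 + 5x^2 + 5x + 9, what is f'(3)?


Differentiate f(x) = 2x^3 + 5x^2 + 5x + 9 term by term:
f'(x) = 6x^2 + 10x + 5
Substitute x = 3:
f'(3) = 6 * 3^2 + 10 * 3 + 5
= 54 + 30 + 5
= 89

89


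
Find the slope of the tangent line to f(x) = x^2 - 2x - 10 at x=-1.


The slope of the tangent line equals f'(x) at the point.
f(x) = x^2 - 2x - 10
f'(x) = 2x - 2
At x = -1:
f'(-1) = 2 * (-1) - 2
= -2 - 2
= -4

-4


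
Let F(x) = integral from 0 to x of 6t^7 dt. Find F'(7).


By the Fundamental Theorem of Calculus (Part 1):
If F(x) = integral from 0 to x of f(t) dt, then F'(x) = f(x)
Here f(t) = 6t^7
So F'(x) = 6x^7
Evaluate at x = 7:
F'(7) = 6 * 7^7
= 6 * 823543
= 4941258

4941258


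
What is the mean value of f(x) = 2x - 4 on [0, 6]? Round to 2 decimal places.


Average value = 1/(b-a) * integral from a to b of f(x) dx
First compute the integral of 2x - 4:
F(x) = x^2 - 4x
F(6) = 1 * 36 - 4 * 6 = 12
F(0) = 1 * 0 - 4 * 0 = 0
Integral = 12 - 0 = 12
Average = 12 / (6 - 0) = 12 / 6
= 2 = 2.00

2.00


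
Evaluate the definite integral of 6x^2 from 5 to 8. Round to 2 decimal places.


Find the antiderivative of 6x^2:
F(x) = 6/3 * x^3
Apply the Fundamental Theorem of Calculus:
F(8) - F(5)
= 6/3 * 8^3 - 6/3 * 5^3
= 6/3 * (512 - 125)
= 6/3 * 387
= 774 = 774.00

774.00


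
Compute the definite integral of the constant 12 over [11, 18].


The integral of a constant k over [a, b] equals k * (b - a).
integral from 11 to 18 of 12 dx
= 12 * (18 - 11)
= 12 * 7
= 84

84


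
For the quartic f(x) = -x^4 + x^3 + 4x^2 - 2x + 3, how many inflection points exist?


Inflection points occur where f''(x) = 0 and concavity changes.
f(x) = -x^4 + x^3 + 4x^2 - 2x + 3
f'(x) = -4x^3 + 3x^2 + 8x - 2
f''(x) = -12x^2 + 6x + 8
This is a quadratic in x. Use the discriminant to count real roots.
Discriminant = (6)^2 - 4 * (-12) * 8
= 36 - (-384)
= 420
Since discriminant > 0, f''(x) = 0 has 2 distinct real solutions.
A quadratic with two distinct real roots changes sign at each root, so concavity changes at both.
Number of inflection points: 2

2


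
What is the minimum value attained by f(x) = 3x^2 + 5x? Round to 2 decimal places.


For a quadratic f(x) = ax^2 + bx + c with a > 0, the minimum is at the vertex.
Vertex x-coordinate: x = -b/(2a)
x = -(5) / (2 * 3)
x = -5/6
Substitute back to find the minimum value:
f(-5/6) = 3 * (-5/6)^2 + 5 * (-5/6) + 0
= 25/12 - 25/6 + 0
= -25/12 ≈ -2.08

-2.08


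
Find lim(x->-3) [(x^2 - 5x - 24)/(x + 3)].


Direct substitution gives 0/0, so we factor the numerator.
Factor: (x^2 - 5x - 24) = (x + 3)(x - 8)
Cancel the common factor (x + 3):
(x^2 - 5x - 24)/(x + 3) = (x - 8)
Now substitute x = -3:
= (-3) - (8) = -11

-11


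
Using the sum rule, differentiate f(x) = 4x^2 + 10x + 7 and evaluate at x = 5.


Differentiate term by term using power and sum rules:
f(x) = 4x^2 + 10x + 7
f'(x) = 8x + 10
Substitute x = 5:
f'(5) = 8 * 5 + 10
= 40 + 10
= 50

50


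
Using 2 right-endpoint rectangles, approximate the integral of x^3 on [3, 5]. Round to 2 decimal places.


Right Riemann sum uses right endpoints of each subinterval.
Interval: [3, 5], n = 2
dx = (5 - 3) / 2 = 1
Right endpoints: [4, 5]
f values: [64, 125]
Sum = dx * (sum of f values)
= 1 * 189
= 189 = 189.00

189.00


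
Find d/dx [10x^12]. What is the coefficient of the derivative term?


We apply the power rule: d/dx [ax^n] = a*n * x^(n-1)
d/dx [10x^12]
= 10 * 12 * x^(12-1)
= 120x^11
The coefficient is 120

120


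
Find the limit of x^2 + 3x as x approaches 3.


Since polynomials are continuous, we use direct substitution.
lim(x->3) of x^2 + 3x
= 1 * 3^2 + 3 * 3 + 0
= 9 + 9 + 0
= 18

18


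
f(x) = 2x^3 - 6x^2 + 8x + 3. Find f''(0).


First derivative:
f'(x) = 6x^2 - 12x + 8
Second derivative:
f''(x) = 12x - 12
Substitute x = 0:
f''(0) = 12 * 0 - 12
= 0 - 12
= -12

-12


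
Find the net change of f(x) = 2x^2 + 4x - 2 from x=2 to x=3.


Net change = f(b) - f(a)
f(x) = 2x^2 + 4x - 2
Compute f(3):
f(3) = 2 * 3^2 + 4 * 3 - 2
= 18 + 12 - 2
= 28
Compute f(2):
f(2) = 2 * 2^2 + 4 * 2 - 2
= 8 + 8 - 2
= 14
Net change = 28 - 14 = 14

14


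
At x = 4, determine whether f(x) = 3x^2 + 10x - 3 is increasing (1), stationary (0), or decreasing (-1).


Compute f'(x) to determine behavior:
f'(x) = 6x + 10
f'(4) = 6 * 4 + 10
= 24 + 10
= 34
Since f'(4) > 0, the function is increasing (1)

1


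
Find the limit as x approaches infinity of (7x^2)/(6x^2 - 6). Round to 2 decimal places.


For limits at infinity with equal-degree polynomials,
we compare leading coefficients.
Numerator leading term: 7x^2
Denominator leading term: 6x^2
Divide both by x^2:
lim = (7) / (6 - 6/x^2)
As x -> infinity, the 1/x and 1/x^2 terms vanish:
= 7/6 ≈ 1.17

1.17


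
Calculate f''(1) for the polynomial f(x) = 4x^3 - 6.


First derivative:
f'(x) = 12x^2
Second derivative:
f''(x) = 24x
Substitute x = 1:
f''(1) = 24 * 1 + 0
= 24 + 0
= 24

24


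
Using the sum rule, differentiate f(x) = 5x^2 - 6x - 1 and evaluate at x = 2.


Differentiate term by term using power and sum rules:
f(x) = 5x^2 - 6x - 1
f'(x) = 10x - 6
Substitute x = 2:
f'(2) = 10 * 2 - 6
= 20 - 6
= 14

14


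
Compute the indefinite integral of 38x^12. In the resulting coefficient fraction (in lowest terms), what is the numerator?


Apply the power rule for integration:
integral of ax^n dx = a/(n+1) * x^(n+1) + C
integral of 38x^12 dx
= 38/13 * x^13 + C
The coefficient in lowest terms is 38/13, and its numerator is 38

38


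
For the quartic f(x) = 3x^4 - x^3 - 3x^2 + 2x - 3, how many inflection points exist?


Inflection points occur where f''(x) = 0 and concavity changes.
f(x) = 3x^4 - x^3 - 3x^2 + 2x - 3
f'(x) = 12x^3 - 3x^2 - 6x + 2
f''(x) = 36x^2 - 6x - 6
This is a quadratic in x. Use the discriminant to count real roots.
Discriminant = (-6)^2 - 4 * 36 * (-6)
= 36 - (-864)
= 900
Since discriminant > 0, f''(x) = 0 has 2 distinct real solutions.
A quadratic with two distinct real roots changes sign at each root, so concavity changes at both.
Number of inflection points: 2

2


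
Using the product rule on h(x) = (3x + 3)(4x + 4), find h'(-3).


Let u(x) = 3x + 3 and v(x) = 4x + 4
u'(x) = 3
v'(x) = 4
Product rule: h'(x) = u'(x)*v(x) + u(x)*v'(x)
= 3 * (4x + 4) + (3x + 3) * 4
At x = -3:
u(-3) = 3 * (-3) + 3 = -6
v(-3) = 4 * (-3) + 4 = -8
h'(-3) = 3 * (-8) + (-6) * 4
= -24 - 24
= -48

-48


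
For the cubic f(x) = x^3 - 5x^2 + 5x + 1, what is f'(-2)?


Differentiate f(x) = x^3 - 5x^2 + 5x + 1 term by term:
f'(x) = 3x^2 - 10x + 5
Substitute x = -2:
f'(-2) = 3 * (-2)^2 - 10 * (-2) + 5
= 12 + 20 + 5
= 37

37


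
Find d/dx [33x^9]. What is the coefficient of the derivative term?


We apply the power rule: d/dx [ax^n] = a*n * x^(n-1)
d/dx [33x^9]
= 33 * 9 * x^(9-1)
= 297x^8
The coefficient is 297

297


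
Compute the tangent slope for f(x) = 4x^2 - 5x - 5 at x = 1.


The slope of the tangent line equals f'(x) at the point.
f(x) = 4x^2 - 5x - 5
f'(x) = 8x - 5
At x = 1:
f'(1) = 8 * 1 - 5
= 8 - 5
= 3

3


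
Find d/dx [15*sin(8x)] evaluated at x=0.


Apply the chain rule to differentiate 15*sin(8x):
d/dx [15*sin(8x)]
= 15 * cos(8x) * d/dx(8x)
= 15 * 8 * cos(8x)
= 120 * cos(8x)
Evaluate at x = 0:
= 120 * cos(0)
= 120 * 1
= 120

120


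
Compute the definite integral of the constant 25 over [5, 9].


The integral of a constant k over [a, b] equals k * (b - a).
integral from 5 to 9 of 25 dx
= 25 * (9 - 5)
= 25 * 4
= 100

100


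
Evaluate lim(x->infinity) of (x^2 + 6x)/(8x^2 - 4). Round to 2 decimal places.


For limits at infinity with equal-degree polynomials,
we compare leading coefficients.
Numerator leading term: x^2
Denominator leading term: 8x^2
Divide both by x^2:
lim = (1 + 6/x) / (8 - 4/x^2)
As x -> infinity, the 1/x and 1/x^2 terms vanish:
= 1/8 ≈ 0.13

0.13


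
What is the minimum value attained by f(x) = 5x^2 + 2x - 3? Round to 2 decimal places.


For a quadratic f(x) = ax^2 + bx + c with a > 0, the minimum is at the vertex.
Vertex x-coordinate: x = -b/(2a)
x = -(2) / (2 * 5)
x = -2/10 = -1/5
Substitute back to find the minimum value:
f(-1/5) = 5 * (-1/5)^2 + 2 * (-1/5) - 3
= 1/5 - 2/5 - 3
= -16/5 = -3.20

-3.20


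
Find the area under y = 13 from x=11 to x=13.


The area under a constant function y = 13 is a rectangle.
Width = 13 - 11 = 2
Height = 13
Area = width * height
= 2 * 13
= 26

26


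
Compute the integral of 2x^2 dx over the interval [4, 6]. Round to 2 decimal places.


Find the antiderivative of 2x^2:
F(x) = 2/3 * x^3
Apply the Fundamental Theorem of Calculus:
F(6) - F(4)
= 2/3 * 6^3 - 2/3 * 4^3
= 2/3 * (216 - 64)
= 2/3 * 152
= 304/3 ≈ 101.33

101.33


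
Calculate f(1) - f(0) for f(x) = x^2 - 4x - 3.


Net change = f(b) - f(a)
f(x) = x^2 - 4x - 3
Compute f(1):
f(1) = 1 * 1^2 - 4 * 1 - 3
= 1 - 4 - 3
= -6
Compute f(0):
f(0) = 1 * 0^2 - 4 * 0 - 3
= 0 + 0 - 3
= -3
Net change = -6 - (-3) = -3

-3


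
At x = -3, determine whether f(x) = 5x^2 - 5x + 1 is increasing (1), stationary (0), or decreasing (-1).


Compute f'(x) to determine behavior:
f'(x) = 10x - 5
f'(-3) = 10 * (-3) - 5
= -30 - 5
= -35
Since f'(-3) < 0, the function is decreasing (-1)

-1


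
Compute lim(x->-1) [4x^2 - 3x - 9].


Since polynomials are continuous, we use direct substitution.
lim(x->-1) of 4x^2 - 3x - 9
= 4 * (-1)^2 - 3 * (-1) - 9
= 4 + 3 - 9
= -2

-2


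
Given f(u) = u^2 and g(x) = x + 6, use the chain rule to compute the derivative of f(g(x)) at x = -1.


Using the chain rule: (f(g(x)))' = f'(g(x)) * g'(x)
First, find g(-1):
g(-1) = 1 * (-1) + 6 = 5
Next, f'(u) = 2u
And g'(x) = 1
So f'(g(-1)) * g'(-1)
= 2 * 5 * 1
= 10

10


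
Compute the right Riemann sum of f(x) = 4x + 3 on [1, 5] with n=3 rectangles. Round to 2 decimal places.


Right Riemann sum uses right endpoints of each subinterval.
Interval: [1, 5], n = 3
dx = (5 - 1) / 3 = 4/3
Right endpoints: [7/3, 11/3, 5]
f values: [37/3, 53/3, 23]
Sum = dx * (sum of f values)
= 4/3 * 53
= 212/3 ≈ 70.67

70.67


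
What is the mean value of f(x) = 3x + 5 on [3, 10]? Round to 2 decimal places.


Average value = 1/(b-a) * integral from a to b of f(x) dx
First compute the integral of 3x + 5:
F(x) = (3/2)x^2 + 5x
F(10) = 3/2 * 100 + 5 * 10 = 200
F(3) = 3/2 * 9 + 5 * 3 = 57/2
Integral = 200 - 57/2 = 343/2
Average = (343/2) / (10 - 3) = (343/2) / 7
= 49/2 = 24.50

24.50


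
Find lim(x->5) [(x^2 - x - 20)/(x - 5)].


Direct substitution gives 0/0, so we factor the numerator.
Factor: (x^2 - x - 20) = (x - 5)(x + 4)
Cancel the common factor (x - 5):
(x^2 - x - 20)/(x - 5) = (x + 4)
Now substitute x = 5:
= (5) - (-4) = 9

9


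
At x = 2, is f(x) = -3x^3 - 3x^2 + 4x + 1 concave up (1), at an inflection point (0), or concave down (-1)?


Concavity is determined by the sign of f''(x).
f(x) = -3x^3 - 3x^2 + 4x + 1
f'(x) = -9x^2 - 6x + 4
f''(x) = -18x - 6
f''(2) = -18 * 2 - 6
= -36 - 6
= -42
Since f''(2) < 0, the function is concave down (-1)

-1


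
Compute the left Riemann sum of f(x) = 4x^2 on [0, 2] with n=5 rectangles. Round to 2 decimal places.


Left Riemann sum uses left endpoints of each subinterval.
Interval: [0, 2], n = 5
dx = (2 - 0) / 5 = 2/5
Left endpoints: [0, 2/5, 4/5, 6/5, 8/5]
f values: [0, 16/25, 64/25, 144/25, 256/25]
Sum = dx * (sum of f values)
= 2/5 * 96/5
= 192/25 = 7.68

7.68


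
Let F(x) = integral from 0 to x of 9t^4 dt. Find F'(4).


By the Fundamental Theorem of Calculus (Part 1):
If F(x) = integral from 0 to x of f(t) dt, then F'(x) = f(x)
Here f(t) = 9t^4
So F'(x) = 9x^4
Evaluate at x = 4:
F'(4) = 9 * 4^4
= 9 * 256
= 2304

2304


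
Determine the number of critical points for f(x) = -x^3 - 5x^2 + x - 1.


Find where f'(x) = 0:
f(x) = -x^3 - 5x^2 + x - 1
f'(x) = -3x^2 - 10x + 1
This is a quadratic in x. Use the discriminant to count real roots.
Discriminant = (-10)^2 - 4 * (-3) * 1
= 100 - (-12)
= 112
Since discriminant > 0, f'(x) = 0 has 2 real solutions.
Number of critical points: 2

2


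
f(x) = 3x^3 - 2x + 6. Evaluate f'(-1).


Differentiate f(x) = 3x^3 - 2x + 6 term by term:
f'(x) = 9x^2 - 2
Substitute x = -1:
f'(-1) = 9 * (-1)^2 + 0 * (-1) - 2
= 9 + 0 - 2
= 7

7


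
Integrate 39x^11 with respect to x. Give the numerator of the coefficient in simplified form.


Apply the power rule for integration:
integral of ax^n dx = a/(n+1) * x^(n+1) + C
integral of 39x^11 dx
= 39/12 * x^12 + C
= 13/4 * x^12 + C
The coefficient in lowest terms is 13/4, and its numerator is 13

13


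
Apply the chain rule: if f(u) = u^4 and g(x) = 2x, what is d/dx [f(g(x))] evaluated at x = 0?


Using the chain rule: (f(g(x)))' = f'(g(x)) * g'(x)
First, find g(0):
g(0) = 2 * 0 + 0 = 0
Next, f'(u) = 4u^3
And g'(x) = 2
So f'(g(0)) * g'(0)
= 4 * 0^3 * 2
= 4 * 0 * 2
= 0

0


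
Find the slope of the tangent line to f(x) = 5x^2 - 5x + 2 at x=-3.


The slope of the tangent line equals f'(x) at the point.
f(x) = 5x^2 - 5x + 2
f'(x) = 10x - 5
At x = -3:
f'(-3) = 10 * (-3) - 5
= -30 - 5
= -35

-35


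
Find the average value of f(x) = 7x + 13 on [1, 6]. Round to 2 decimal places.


Average value = 1/(b-a) * integral from a to b of f(x) dx
First compute the integral of 7x + 13:
F(x) = (7/2)x^2 + 13x
F(6) = 7/2 * 36 + 13 * 6 = 204
F(1) = 7/2 * 1 + 13 * 1 = 33/2
Integral = 204 - 33/2 = 375/2
Average = (375/2) / (6 - 1) = (375/2) / 5
= 75/2 = 37.50

37.50


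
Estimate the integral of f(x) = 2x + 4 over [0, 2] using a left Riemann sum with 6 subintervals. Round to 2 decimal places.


Left Riemann sum uses left endpoints of each subinterval.
Interval: [0, 2], n = 6
dx = (2 - 0) / 6 = 1/3
Left endpoints: [0, 1/3, 2/3, 1, 4/3, 5/3]
f values: [4, 14/3, 16/3, 6, 20/3, 22/3]
Sum = dx * (sum of f values)
= 1/3 * 34
= 34/3 ≈ 11.33

11.33


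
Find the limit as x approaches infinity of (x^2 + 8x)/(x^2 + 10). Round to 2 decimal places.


For limits at infinity with equal-degree polynomials,
we compare leading coefficients.
Numerator leading term: x^2
Denominator leading term: x^2
Divide both by x^2:
lim = (1 + 8/x) / (1 + 10/x^2)
As x -> infinity, the 1/x and 1/x^2 terms vanish:
= 1/1 = 1 = 1.00

1.00


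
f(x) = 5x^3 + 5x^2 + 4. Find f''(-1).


First derivative:
f'(x) = 15x^2 + 10x
Second derivative:
f''(x) = 30x + 10
Substitute x = -1:
f''(-1) = 30 * (-1) + 10
= -30 + 10
= -20

-20


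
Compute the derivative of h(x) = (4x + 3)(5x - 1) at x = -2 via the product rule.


Let u(x) = 4x + 3 and v(x) = 5x - 1
u'(x) = 4
v'(x) = 5
Product rule: h'(x) = u'(x)*v(x) + u(x)*v'(x)
= 4 * (5x - 1) + (4x + 3) * 5
At x = -2:
u(-2) = 4 * (-2) + 3 = -5
v(-2) = 5 * (-2) - 1 = -11
h'(-2) = 4 * (-11) + (-5) * 5
= -44 - 25
= -69

-69


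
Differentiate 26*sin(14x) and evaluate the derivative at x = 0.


Apply the chain rule to differentiate 26*sin(14x):
d/dx [26*sin(14x)]
= 26 * cos(14x) * d/dx(14x)
= 26 * 14 * cos(14x)
= 364 * cos(14x)
Evaluate at x = 0:
= 364 * cos(0)
= 364 * 1
= 364

364


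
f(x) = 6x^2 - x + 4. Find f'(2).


Differentiate term by term using power and sum rules:
f(x) = 6x^2 - x + 4
f'(x) = 12x - 1
Substitute x = 2:
f'(2) = 12 * 2 - 1
= 24 - 1
= 23

23


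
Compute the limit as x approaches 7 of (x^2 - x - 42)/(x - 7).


Direct substitution gives 0/0, so we factor the numerator.
Factor: (x^2 - x - 42) = (x - 7)(x + 6)
Cancel the common factor (x - 7):
(x^2 - x - 42)/(x - 7) = (x + 6)
Now substitute x = 7:
= (7) - (-6) = 13

13


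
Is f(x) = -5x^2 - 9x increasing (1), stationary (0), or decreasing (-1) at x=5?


Compute f'(x) to determine behavior:
f'(x) = -10x - 9
f'(5) = -10 * 5 - 9
= -50 - 9
= -59
Since f'(5) < 0, the function is decreasing (-1)

-1


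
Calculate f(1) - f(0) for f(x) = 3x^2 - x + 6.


Net change = f(b) - f(a)
f(x) = 3x^2 - x + 6
Compute f(1):
f(1) = 3 * 1^2 - 1 * 1 + 6
= 3 - 1 + 6
= 8
Compute f(0):
f(0) = 3 * 0^2 - 1 * 0 + 6
= 0 + 0 + 6
= 6
Net change = 8 - 6 = 2

2


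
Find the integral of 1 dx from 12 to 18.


The integral of a constant k over [a, b] equals k * (b - a).
integral from 12 to 18 of 1 dx
= 1 * (18 - 12)
= 1 * 6
= 6

6


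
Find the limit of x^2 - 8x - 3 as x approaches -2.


Since polynomials are continuous, we use direct substitution.
lim(x->-2) of x^2 - 8x - 3
= 1 * (-2)^2 - 8 * (-2) - 3
= 4 + 16 - 3
= 17

17


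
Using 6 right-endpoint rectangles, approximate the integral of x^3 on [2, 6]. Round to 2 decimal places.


Right Riemann sum uses right endpoints of each subinterval.
Interval: [2, 6], n = 6
dx = (6 - 2) / 6 = 2/3
Right endpoints: [8/3, 10/3, 4, 14/3, 16/3, 6]
f values: [512/27, 1000/27, 64, 2744/27, 4096/27, 216]
Sum = dx * (sum of f values)
= 2/3 * 1768/3
= 3536/9 ≈ 392.89

392.89


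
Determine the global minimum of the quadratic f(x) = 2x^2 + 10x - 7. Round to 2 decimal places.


For a quadratic f(x) = ax^2 + bx + c with a > 0, the minimum is at the vertex.
Vertex x-coordinate: x = -b/(2a)
x = -(10) / (2 * 2)
x = -10/4 = -5/2
Substitute back to find the minimum value:
f(-5/2) = 2 * (-5/2)^2 + 10 * (-5/2) - 7
= 25/2 - 25 - 7
= -39/2 = -19.50

-19.50


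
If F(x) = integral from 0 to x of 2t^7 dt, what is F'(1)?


By the Fundamental Theorem of Calculus (Part 1):
If F(x) = integral from 0 to x of f(t) dt, then F'(x) = f(x)
Here f(t) = 2t^7
So F'(x) = 2x^7
Evaluate at x = 1:
F'(1) = 2 * 1^7
= 2 * 1
= 2

2


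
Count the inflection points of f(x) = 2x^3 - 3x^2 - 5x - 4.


Inflection points occur where f''(x) = 0 and concavity changes.
f(x) = 2x^3 - 3x^2 - 5x - 4
f'(x) = 6x^2 - 6x - 5
f''(x) = 12x - 6
Set f''(x) = 0:
12x - 6 = 0
x = 6 / 12 = 1/2
Since f''(x) is linear (degree 1), it changes sign at this point.
Therefore there is exactly 1 inflection point.

1


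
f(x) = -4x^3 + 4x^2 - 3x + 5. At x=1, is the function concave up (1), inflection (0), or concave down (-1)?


Concavity is determined by the sign of f''(x).
f(x) = -4x^3 + 4x^2 - 3x + 5
f'(x) = -12x^2 + 8x - 3
f''(x) = -24x + 8
f''(1) = -24 * 1 + 8
= -24 + 8
= -16
Since f''(1) < 0, the function is concave down (-1)

-1


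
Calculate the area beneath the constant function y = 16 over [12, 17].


The area under a constant function y = 16 is a rectangle.
Width = 17 - 12 = 5
Height = 16
Area = width * height
= 5 * 16
= 80

80


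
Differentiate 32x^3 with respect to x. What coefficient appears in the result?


We apply the power rule: d/dx [ax^n] = a*n * x^(n-1)
d/dx [32x^3]
= 32 * 3 * x^(3-1)
= 96x^2
The coefficient is 96

96


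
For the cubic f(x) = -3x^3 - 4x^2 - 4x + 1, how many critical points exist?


Find where f'(x) = 0:
f(x) = -3x^3 - 4x^2 - 4x + 1
f'(x) = -9x^2 - 8x - 4
This is a quadratic in x. Use the discriminant to count real roots.
Discriminant = (-8)^2 - 4 * (-9) * (-4)
= 64 - 144
= -80
Since discriminant < 0, f'(x) = 0 has no real solutions.
Number of critical points: 0

0


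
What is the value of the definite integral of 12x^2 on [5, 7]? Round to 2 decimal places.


Find the antiderivative of 12x^2:
F(x) = 12/3 * x^3
Apply the Fundamental Theorem of Calculus:
F(7) - F(5)
= 12/3 * 7^3 - 12/3 * 5^3
= 12/3 * (343 - 125)
= 12/3 * 218
= 872 = 872.00

872.00


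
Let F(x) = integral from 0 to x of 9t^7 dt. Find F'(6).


By the Fundamental Theorem of Calculus (Part 1):
If F(x) = integral from 0 to x of f(t) dt, then F'(x) = f(x)
Here f(t) = 9t^7
So F'(x) = 9x^7
Evaluate at x = 6:
F'(6) = 9 * 6^7
= 9 * 279936
= 2519424

2519424


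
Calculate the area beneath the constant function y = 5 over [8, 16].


The area under a constant function y = 5 is a rectangle.
Width = 16 - 8 = 8
Height = 5
Area = width * height
= 8 * 5
= 40

40


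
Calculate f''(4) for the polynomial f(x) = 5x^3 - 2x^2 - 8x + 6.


First derivative:
f'(x) = 15x^2 - 4x - 8
Second derivative:
f''(x) = 30x - 4
Substitute x = 4:
f''(4) = 30 * 4 - 4
= 120 - 4
= 116

116


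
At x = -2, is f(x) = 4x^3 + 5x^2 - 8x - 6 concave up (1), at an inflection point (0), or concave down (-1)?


Concavity is determined by the sign of f''(x).
f(x) = 4x^3 + 5x^2 - 8x - 6
f'(x) = 12x^2 + 10x - 8
f''(x) = 24x + 10
f''(-2) = 24 * (-2) + 10
= -48 + 10
= -38
Since f''(-2) < 0, the function is concave down (-1)

-1


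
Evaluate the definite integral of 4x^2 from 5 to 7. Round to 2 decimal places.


Find the antiderivative of 4x^2:
F(x) = 4/3 * x^3
Apply the Fundamental Theorem of Calculus:
F(7) - F(5)
= 4/3 * 7^3 - 4/3 * 5^3
= 4/3 * (343 - 125)
= 4/3 * 218
= 872/3 ≈ 290.67

290.67


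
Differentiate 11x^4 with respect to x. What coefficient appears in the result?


We apply the power rule: d/dx [ax^n] = a*n * x^(n-1)
d/dx [11x^4]
= 11 * 4 * x^(4-1)
= 44x^3
The coefficient is 44

44


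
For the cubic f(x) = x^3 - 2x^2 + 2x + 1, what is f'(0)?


Differentiate f(x) = x^3 - 2x^2 + 2x + 1 term by term:
f'(x) = 3x^2 - 4x + 2
Substitute x = 0:
f'(0) = 3 * 0^2 - 4 * 0 + 2
= 0 + 0 + 2
= 2

2


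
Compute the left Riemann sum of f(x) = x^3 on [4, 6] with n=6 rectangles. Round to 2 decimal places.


Left Riemann sum uses left endpoints of each subinterval.
Interval: [4, 6], n = 6
dx = (6 - 4) / 6 = 1/3
Left endpoints: [4, 13/3, 14/3, 5, 16/3, 17/3]
f values: [64, 2197/27, 2744/27, 125, 4096/27, 4913/27]
Sum = dx * (sum of f values)
= 1/3 * 2117/3
= 2117/9 ≈ 235.22

235.22


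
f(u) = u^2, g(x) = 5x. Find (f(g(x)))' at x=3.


Using the chain rule: (f(g(x)))' = f'(g(x)) * g'(x)
First, find g(3):
g(3) = 5 * 3 + 0 = 15
Next, f'(u) = 2u
And g'(x) = 5
So f'(g(3)) * g'(3)
= 2 * 15 * 5
= 150

150


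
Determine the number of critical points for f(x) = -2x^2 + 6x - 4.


Find where f'(x) = 0:
f'(x) = -4x + 6
Set f'(x) = 0:
-4x + 6 = 0
x = -6 / (-4) = 3/2
This is a linear equation in x, so there is exactly one solution.
Number of critical points: 1

1


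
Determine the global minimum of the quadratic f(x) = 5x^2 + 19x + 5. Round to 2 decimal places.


For a quadratic f(x) = ax^2 + bx + c with a > 0, the minimum is at the vertex.
Vertex x-coordinate: x = -b/(2a)
x = -(19) / (2 * 5)
x = -19/10
Substitute back to find the minimum value:
f(-19/10) = 5 * (-19/10)^2 + 19 * (-19/10) + 5
= 361/20 - 361/10 + 5
= -261/20 = -13.05

-13.05


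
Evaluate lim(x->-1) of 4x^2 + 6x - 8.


Since polynomials are continuous, we use direct substitution.
lim(x->-1) of 4x^2 + 6x - 8
= 4 * (-1)^2 + 6 * (-1) - 8
= 4 - 6 - 8
= -10

-10


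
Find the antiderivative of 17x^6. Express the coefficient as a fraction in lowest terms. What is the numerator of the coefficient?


Apply the power rule for integration:
integral of ax^n dx = a/(n+1) * x^(n+1) + C
integral of 17x^6 dx
= 17/7 * x^7 + C
The coefficient in lowest terms is 17/7, and its numerator is 17

17


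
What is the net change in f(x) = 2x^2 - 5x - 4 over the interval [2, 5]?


Net change = f(b) - f(a)
f(x) = 2x^2 - 5x - 4
Compute f(5):
f(5) = 2 * 5^2 - 5 * 5 - 4
= 50 - 25 - 4
= 21
Compute f(2):
f(2) = 2 * 2^2 - 5 * 2 - 4
= 8 - 10 - 4
= -6
Net change = 21 - (-6) = 27

27


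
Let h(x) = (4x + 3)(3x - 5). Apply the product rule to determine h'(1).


Let u(x) = 4x + 3 and v(x) = 3x - 5
u'(x) = 4
v'(x) = 3
Product rule: h'(x) = u'(x)*v(x) + u(x)*v'(x)
= 4 * (3x - 5) + (4x + 3) * 3
At x = 1:
u(1) = 4 * 1 + 3 = 7
v(1) = 3 * 1 - 5 = -2
h'(1) = 4 * (-2) + 7 * 3
= -8 + 21
= 13

13


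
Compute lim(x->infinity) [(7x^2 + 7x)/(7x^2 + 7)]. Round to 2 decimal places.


For limits at infinity with equal-degree polynomials,
we compare leading coefficients.
Numerator leading term: 7x^2
Denominator leading term: 7x^2
Divide both by x^2:
lim = (7 + 7/x) / (7 + 7/x^2)
As x -> infinity, the 1/x and 1/x^2 terms vanish:
= 7/7 = 1 = 1.00

1.00


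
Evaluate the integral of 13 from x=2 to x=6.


The integral of a constant k over [a, b] equals k * (b - a).
integral from 2 to 6 of 13 dx
= 13 * (6 - 2)
= 13 * 4
= 52

52


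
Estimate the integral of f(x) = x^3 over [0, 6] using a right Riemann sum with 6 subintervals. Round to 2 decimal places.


Right Riemann sum uses right endpoints of each subinterval.
Interval: [0, 6], n = 6
dx = (6 - 0) / 6 = 1
Right endpoints: [1, 2, 3, 4, 5, 6]
f values: [1, 8, 27, 64, 125, 216]
Sum = dx * (sum of f values)
= 1 * 441
= 441 = 441.00

441.00


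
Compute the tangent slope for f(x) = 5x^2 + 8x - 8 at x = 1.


The slope of the tangent line equals f'(x) at the point.
f(x) = 5x^2 + 8x - 8
f'(x) = 10x + 8
At x = 1:
f'(1) = 10 * 1 + 8
= 10 + 8
= 18

18


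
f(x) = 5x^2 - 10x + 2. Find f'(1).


Differentiate term by term using power and sum rules:
f(x) = 5x^2 - 10x + 2
f'(x) = 10x - 10
Substitute x = 1:
f'(1) = 10 * 1 - 10
= 10 - 10
= 0

0


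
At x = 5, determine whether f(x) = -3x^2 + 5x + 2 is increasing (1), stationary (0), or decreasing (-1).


Compute f'(x) to determine behavior:
f'(x) = -6x + 5
f'(5) = -6 * 5 + 5
= -30 + 5
= -25
Since f'(5) < 0, the function is decreasing (-1)

-1


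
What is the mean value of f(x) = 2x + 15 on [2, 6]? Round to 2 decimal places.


Average value = 1/(b-a) * integral from a to b of f(x) dx
First compute the integral of 2x + 15:
F(x) = x^2 + 15x
F(6) = 1 * 36 + 15 * 6 = 126
F(2) = 1 * 4 + 15 * 2 = 34
Integral = 126 - 34 = 92
Average = 92 / (6 - 2) = 92 / 4
= 23 = 23.00

23.00


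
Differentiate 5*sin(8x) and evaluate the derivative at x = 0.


Apply the chain rule to differentiate 5*sin(8x):
d/dx [5*sin(8x)]
= 5 * cos(8x) * d/dx(8x)
= 5 * 8 * cos(8x)
= 40 * cos(8x)
Evaluate at x = 0:
= 40 * cos(0)
= 40 * 1
= 40

40


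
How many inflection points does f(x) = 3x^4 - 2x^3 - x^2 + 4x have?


Inflection points occur where f''(x) = 0 and concavity changes.
f(x) = 3x^4 - 2x^3 - x^2 + 4x
f'(x) = 12x^3 - 6x^2 - 2x + 4
f''(x) = 36x^2 - 12x - 2
This is a quadratic in x. Use the discriminant to count real roots.
Discriminant = (-12)^2 - 4 * 36 * (-2)
= 144 - (-288)
= 432
Since discriminant > 0, f''(x) = 0 has 2 distinct real solutions.
A quadratic with two distinct real roots changes sign at each root, so concavity changes at both.
Number of inflection points: 2

2


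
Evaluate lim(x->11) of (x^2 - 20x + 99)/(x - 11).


Direct substitution gives 0/0, so we factor the numerator.
Factor: (x^2 - 20x + 99) = (x - 11)(x - 9)
Cancel the common factor (x - 11):
(x^2 - 20x + 99)/(x - 11) = (x - 9)
Now substitute x = 11:
= (11) - (9) = 2

2


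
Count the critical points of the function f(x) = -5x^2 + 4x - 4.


Find where f'(x) = 0:
f'(x) = -10x + 4
Set f'(x) = 0:
-10x + 4 = 0
x = -4 / (-10) = 2/5
This is a linear equation in x, so there is exactly one solution.
Number of critical points: 1

1


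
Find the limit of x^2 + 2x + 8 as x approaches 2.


Since polynomials are continuous, we use direct substitution.
lim(x->2) of x^2 + 2x + 8
= 1 * 2^2 + 2 * 2 + 8
= 4 + 4 + 8
= 16

16


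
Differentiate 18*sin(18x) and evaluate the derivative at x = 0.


Apply the chain rule to differentiate 18*sin(18x):
d/dx [18*sin(18x)]
= 18 * cos(18x) * d/dx(18x)
= 18 * 18 * cos(18x)
= 324 * cos(18x)
Evaluate at x = 0:
= 324 * cos(0)
= 324 * 1
= 324

324


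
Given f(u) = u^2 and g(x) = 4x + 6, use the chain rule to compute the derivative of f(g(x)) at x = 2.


Using the chain rule: (f(g(x)))' = f'(g(x)) * g'(x)
First, find g(2):
g(2) = 4 * 2 + 6 = 14
Next, f'(u) = 2u
And g'(x) = 4
So f'(g(2)) * g'(2)
= 2 * 14 * 4
= 112

112


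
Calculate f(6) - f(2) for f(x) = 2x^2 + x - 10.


Net change = f(b) - f(a)
f(x) = 2x^2 + x - 10
Compute f(6):
f(6) = 2 * 6^2 + 1 * 6 - 10
= 72 + 6 - 10
= 68
Compute f(2):
f(2) = 2 * 2^2 + 1 * 2 - 10
= 8 + 2 - 10
= 0
Net change = 68 - 0 = 68

68


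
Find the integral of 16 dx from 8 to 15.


The integral of a constant k over [a, b] equals k * (b - a).
integral from 8 to 15 of 16 dx
= 16 * (15 - 8)
= 16 * 7
= 112

112


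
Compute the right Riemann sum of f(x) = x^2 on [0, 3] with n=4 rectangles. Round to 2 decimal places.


Right Riemann sum uses right endpoints of each subinterval.
Interval: [0, 3], n = 4
dx = (3 - 0) / 4 = 3/4
Right endpoints: [3/4, 3/2, 9/4, 3]
f values: [9/16, 9/4, 81/16, 9]
Sum = dx * (sum of f values)
= 3/4 * 135/8
= 405/32 ≈ 12.66

12.66


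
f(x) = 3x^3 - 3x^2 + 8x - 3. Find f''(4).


First derivative:
f'(x) = 9x^2 - 6x + 8
Second derivative:
f''(x) = 18x - 6
Substitute x = 4:
f''(4) = 18 * 4 - 6
= 72 - 6
= 66

66


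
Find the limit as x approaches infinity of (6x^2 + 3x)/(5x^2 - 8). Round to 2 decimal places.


For limits at infinity with equal-degree polynomials,
we compare leading coefficients.
Numerator leading term: 6x^2
Denominator leading term: 5x^2
Divide both by x^2:
lim = (6 + 3/x) / (5 - 8/x^2)
As x -> infinity, the 1/x and 1/x^2 terms vanish:
= 6/5 = 1.20

1.20


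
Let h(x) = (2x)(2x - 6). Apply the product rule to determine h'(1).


Let u(x) = 2x and v(x) = 2x - 6
u'(x) = 2
v'(x) = 2
Product rule: h'(x) = u'(x)*v(x) + u(x)*v'(x)
= 2 * (2x - 6) + (2x) * 2
At x = 1:
u(1) = 2 * 1 + 0 = 2
v(1) = 2 * 1 - 6 = -4
h'(1) = 2 * (-4) + 2 * 2
= -8 + 4
= -4

-4


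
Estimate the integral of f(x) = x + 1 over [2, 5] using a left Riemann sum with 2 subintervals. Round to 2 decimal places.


Left Riemann sum uses left endpoints of each subinterval.
Interval: [2, 5], n = 2
dx = (5 - 2) / 2 = 3/2
Left endpoints: [2, 7/2]
f values: [3, 9/2]
Sum = dx * (sum of f values)
= 3/2 * 15/2
= 45/4 = 11.25

11.25


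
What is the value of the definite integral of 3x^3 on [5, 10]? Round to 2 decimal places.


Find the antiderivative of 3x^3:
F(x) = 3/4 * x^4
Apply the Fundamental Theorem of Calculus:
F(10) - F(5)
= 3/4 * 10^4 - 3/4 * 5^4
= 3/4 * (10000 - 625)
= 3/4 * 9375
= 28125/4 = 7031.25

7031.25


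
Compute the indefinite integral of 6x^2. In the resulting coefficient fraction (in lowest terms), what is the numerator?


Apply the power rule for integration:
integral of ax^n dx = a/(n+1) * x^(n+1) + C
integral of 6x^2 dx
= 6/3 * x^3 + C
= 2 * x^3 + C
The coefficient in lowest terms is 2 = 2/1, so its numerator is 2

2


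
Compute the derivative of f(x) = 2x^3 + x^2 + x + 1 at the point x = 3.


Differentiate f(x) = 2x^3 + x^2 + x + 1 term by term:
f'(x) = 6x^2 + 2x + 1
Substitute x = 3:
f'(3) = 6 * 3^2 + 2 * 3 + 1
= 54 + 6 + 1
= 61

61


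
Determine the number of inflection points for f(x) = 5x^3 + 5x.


Inflection points occur where f''(x) = 0 and concavity changes.
f(x) = 5x^3 + 5x
f'(x) = 15x^2 + 5
f''(x) = 30x
Set f''(x) = 0:
30x = 0
x = 0 / 30 = 0
Since f''(x) is linear (degree 1), it changes sign at this point.
Therefore there is exactly 1 inflection point.

1


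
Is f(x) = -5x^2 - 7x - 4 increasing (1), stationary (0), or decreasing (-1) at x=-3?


Compute f'(x) to determine behavior:
f'(x) = -10x - 7
f'(-3) = -10 * (-3) - 7
= 30 - 7
= 23
Since f'(-3) > 0, the function is increasing (1)

1


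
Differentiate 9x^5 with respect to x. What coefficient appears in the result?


We apply the power rule: d/dx [ax^n] = a*n * x^(n-1)
d/dx [9x^5]
= 9 * 5 * x^(5-1)
= 45x^4
The coefficient is 45

45


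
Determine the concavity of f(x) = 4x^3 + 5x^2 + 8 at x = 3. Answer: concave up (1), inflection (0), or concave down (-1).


Concavity is determined by the sign of f''(x).
f(x) = 4x^3 + 5x^2 + 8
f'(x) = 12x^2 + 10x
f''(x) = 24x + 10
f''(3) = 24 * 3 + 10
= 72 + 10
= 82
Since f''(3) > 0, the function is concave up (1)

1


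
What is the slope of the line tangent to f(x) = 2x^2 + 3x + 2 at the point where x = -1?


The slope of the tangent line equals f'(x) at the point.
f(x) = 2x^2 + 3x + 2
f'(x) = 4x + 3
At x = -1:
f'(-1) = 4 * (-1) + 3
= -4 + 3
= -1

-1


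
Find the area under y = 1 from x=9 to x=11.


The area under a constant function y = 1 is a rectangle.
Width = 11 - 9 = 2
Height = 1
Area = width * height
= 2 * 1
= 2

2


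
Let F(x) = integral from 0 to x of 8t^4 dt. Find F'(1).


By the Fundamental Theorem of Calculus (Part 1):
If F(x) = integral from 0 to x of f(t) dt, then F'(x) = f(x)
Here f(t) = 8t^4
So F'(x) = 8x^4
Evaluate at x = 1:
F'(1) = 8 * 1^4
= 8 * 1
= 8

8


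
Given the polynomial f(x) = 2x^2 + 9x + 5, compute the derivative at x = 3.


Differentiate term by term using power and sum rules:
f(x) = 2x^2 + 9x + 5
f'(x) = 4x + 9
Substitute x = 3:
f'(3) = 4 * 3 + 9
= 12 + 9
= 21

21


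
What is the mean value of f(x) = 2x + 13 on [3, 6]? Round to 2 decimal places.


Average value = 1/(b-a) * integral from a to b of f(x) dx
First compute the integral of 2x + 13:
F(x) = x^2 + 13x
F(6) = 1 * 36 + 13 * 6 = 114
F(3) = 1 * 9 + 13 * 3 = 48
Integral = 114 - 48 = 66
Average = 66 / (6 - 3) = 66 / 3
= 22 = 22.00

22.00


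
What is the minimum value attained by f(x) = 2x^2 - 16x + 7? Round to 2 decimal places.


For a quadratic f(x) = ax^2 + bx + c with a > 0, the minimum is at the vertex.
Vertex x-coordinate: x = -b/(2a)
x = -(-16) / (2 * 2)
x = 16/4 = 4
Substitute back to find the minimum value:
f(4) = 2 * 4^2 - 16 * 4 + 7
= 32 - 64 + 7
= -25 = -25.00

-25.00


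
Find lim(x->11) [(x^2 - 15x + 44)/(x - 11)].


Direct substitution gives 0/0, so we factor the numerator.
Factor: (x^2 - 15x + 44) = (x - 11)(x - 4)
Cancel the common factor (x - 11):
(x^2 - 15x + 44)/(x - 11) = (x - 4)
Now substitute x = 11:
= (11) - (4) = 7

7


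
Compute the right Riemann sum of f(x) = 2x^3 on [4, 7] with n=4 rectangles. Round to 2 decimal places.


Right Riemann sum uses right endpoints of each subinterval.
Interval: [4, 7], n = 4
dx = (7 - 4) / 4 = 3/4
Right endpoints: [19/4, 11/2, 25/4, 7]
f values: [6859/32, 1331/4, 15625/32, 686]
Sum = dx * (sum of f values)
= 3/4 * 13771/8
= 41313/32 ≈ 1291.03

1291.03


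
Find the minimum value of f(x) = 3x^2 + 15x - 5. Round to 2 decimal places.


For a quadratic f(x) = ax^2 + bx + c with a > 0, the minimum is at the vertex.
Vertex x-coordinate: x = -b/(2a)
x = -(15) / (2 * 3)
x = -15/6 = -5/2
Substitute back to find the minimum value:
f(-5/2) = 3 * (-5/2)^2 + 15 * (-5/2) - 5
= 75/4 - 75/2 - 5
= -95/4 = -23.75

-23.75


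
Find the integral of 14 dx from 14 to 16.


The integral of a constant k over [a, b] equals k * (b - a).
integral from 14 to 16 of 14 dx
= 14 * (16 - 14)
= 14 * 2
= 28

28


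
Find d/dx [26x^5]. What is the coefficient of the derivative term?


We apply the power rule: d/dx [ax^n] = a*n * x^(n-1)
d/dx [26x^5]
= 26 * 5 * x^(5-1)
= 130x^4
The coefficient is 130

130


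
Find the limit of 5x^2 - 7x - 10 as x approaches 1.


Since polynomials are continuous, we use direct substitution.
lim(x->1) of 5x^2 - 7x - 10
= 5 * 1^2 - 7 * 1 - 10
= 5 - 7 - 10
= -12

-12


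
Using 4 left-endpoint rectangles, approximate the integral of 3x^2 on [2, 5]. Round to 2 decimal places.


Left Riemann sum uses left endpoints of each subinterval.
Interval: [2, 5], n = 4
dx = (5 - 2) / 4 = 3/4
Left endpoints: [2, 11/4, 7/2, 17/4]
f values: [12, 363/16, 147/4, 867/16]
Sum = dx * (sum of f values)
= 3/4 * 1005/8
= 3015/32 ≈ 94.22

94.22


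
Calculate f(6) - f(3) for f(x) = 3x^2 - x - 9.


Net change = f(b) - f(a)
f(x) = 3x^2 - x - 9
Compute f(6):
f(6) = 3 * 6^2 - 1 * 6 - 9
= 108 - 6 - 9
= 93
Compute f(3):
f(3) = 3 * 3^2 - 1 * 3 - 9
= 27 - 3 - 9
= 15
Net change = 93 - 15 = 78

78


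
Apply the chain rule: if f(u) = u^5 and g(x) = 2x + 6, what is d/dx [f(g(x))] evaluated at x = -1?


Using the chain rule: (f(g(x)))' = f'(g(x)) * g'(x)
First, find g(-1):
g(-1) = 2 * (-1) + 6 = 4
Next, f'(u) = 5u^4
And g'(x) = 2
So f'(g(-1)) * g'(-1)
= 5 * 4^4 * 2
= 5 * 256 * 2
= 2560

2560
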